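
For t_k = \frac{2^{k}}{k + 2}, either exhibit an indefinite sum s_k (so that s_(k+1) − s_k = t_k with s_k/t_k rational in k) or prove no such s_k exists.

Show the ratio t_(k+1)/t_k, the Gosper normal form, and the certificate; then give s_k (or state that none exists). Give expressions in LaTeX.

Ratio r(k) = 2*(k + 2)/(k + 3).
So A=2*k + 4 and B=k + 3, with C=1.
Need (2*k + 4)·f(k+1) − (k + 2)·f(k) = 1.
From deg A=1, deg B=1, deg C=0: d=-1.
d = -1 < 0 ⇒ no nonzero polynomial f; not summable.

none — t_k is not Gosper-summable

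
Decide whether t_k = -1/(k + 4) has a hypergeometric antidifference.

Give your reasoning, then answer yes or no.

The ratio is (k + 4)/(k + 5).
Gosper form: A/B · C(k+1)/C(k) with A=k + 4, B=k + 5, C=1.
f must satisfy (k + 4)·f(k+1) − (k + 4)·f(k) = 1.
Bound: deg f ≤ 0.
Put f(k) = c0: A·f(k+1) − B(k−1)·f(k) − C = -1; need -1 = 0 — inconsistent ⇒ no f, not summable.

No — the linear system for f has no solution.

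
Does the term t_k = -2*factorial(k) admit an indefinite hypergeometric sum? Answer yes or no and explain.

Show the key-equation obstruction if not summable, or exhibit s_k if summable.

No; the degree bound rules out any f.

Ratio r(k) = k + 1.
Normal form (A,B,C) = (k + 1, 1, 1).
Set up (k + 1)·f(k+1) − (1)·f(k) − (1) = 0.
Degrees (1,0,0) ⇒ d ≤ -1.
d = -1 < 0 ⇒ no nonzero polynomial f; not summable.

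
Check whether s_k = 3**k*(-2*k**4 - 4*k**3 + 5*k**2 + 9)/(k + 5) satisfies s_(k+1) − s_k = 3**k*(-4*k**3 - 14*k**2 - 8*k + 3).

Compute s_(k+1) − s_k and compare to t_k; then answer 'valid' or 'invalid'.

s_(k+1) = 3**(k + 1)*(-2*k**4 - 12*k**3 - 19*k**2 - 10*k + 8)/(k + 6)
s_(k+1) − s_k = 3**k*(-4*k**5 - 50*k**4 - 218*k**3 - 345*k**2 - 135*k + 66)/(k**2 + 11*k + 30)
(s_(k+1) − s_k) − t_k = 8*3**k*(k**4 + 8*k**3 + 20*k**2 + 9*k - 3)/(k**2 + 11*k + 30)

Invalid: residual 8*3**k*(k**4 + 8*k**3 + 20*k**2 + 9*k - 3)/(k**2 + 11*k + 30) ≠ 0.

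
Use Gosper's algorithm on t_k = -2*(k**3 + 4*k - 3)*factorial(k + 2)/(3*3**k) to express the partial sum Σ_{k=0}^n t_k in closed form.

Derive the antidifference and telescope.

S(n) = -4 - 2*n**2*factorial(n + 3)/(3*3**n) + 4*factorial(n + 3)/(3*3**n)

The ratio is (k + 3)*(4*k + (k + 1)**3 + 1)/(3*(k**3 + 4*k - 3)).
A = k/3 + 1, B = 1, C = k**3 + 4*k - 3.
f must satisfy (k/3 + 1)·f(k+1) − (1)·f(k) = k**3 + 4*k - 3.
Bound: deg f ≤ 2.
Solve for f: f(k) = 3*(k**2 - 2*k - 1) (degree 2 ≤ 2).
So s_k = (B(k−1)f/C)·t_k = (3*(k**2 - 2*k - 1)/(k**3 + 4*k - 3))·t_k = 2*(-k**2 + 2*k + 1)*factorial(k + 2)/3**k.
Check: Δs_k = -2*(k**3 + 4*k - 3)*factorial(k + 2)/(3*3**k). ✓
Σ_(k=0)^n t_k = s_(n+1) − s_(0) = (-2*3**(-n - 1)*(n**2 - 2)*factorial(n + 3)) − (4), i.e. -4 - 2*n**2*factorial(n + 3)/(3*3**n) + 4*factorial(n + 3)/(3*3**n).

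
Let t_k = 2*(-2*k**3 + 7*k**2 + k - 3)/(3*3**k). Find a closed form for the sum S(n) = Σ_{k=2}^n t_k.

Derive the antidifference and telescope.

S(n) = 3**(-n - 1)*(3**n + 2*n**3 + 2*n**2 - 4*n - 3)

Compute t_(k+1)/t_k: get (2*k**3 - k**2 - 9*k - 3)/(3*(2*k**3 - 7*k**2 - k + 3)).
Factor: A=1/3; B=1; C=k**3 - 7*k**2/2 - k/2 + 3/2.
Key eq: (1/3)·f(k+1) = (1)·f(k) + (k**3 - 7*k**2/2 - k/2 + 3/2).
Bound: deg f ≤ 3.
Coefficient equations give f(k) = -3*(2*k**3 - 4*k**2 - 2*k + 1)/4.
R(k) = B(k−1)·f(k)/C(k) = -3*(2*k**3 - 4*k**2 - 2*k + 1)/(2*(2*k**3 - 7*k**2 - k + 3)); s_k = R·t_k = (2*k**3 - 4*k**2 - 2*k + 1)/3**k.
Δs = 2*(-2*k**3 + 7*k**2 + k - 3)/(3*3**k), as required.
Σ_(k=2)^n t_k = s_(n+1) − s_(2) = (3**(-n - 1)*(2*n**3 + 2*n**2 - 4*n - 3)) − (-1/3), i.e. 3**(-n - 1)*(3**n + 2*n**3 + 2*n**2 - 4*n - 3).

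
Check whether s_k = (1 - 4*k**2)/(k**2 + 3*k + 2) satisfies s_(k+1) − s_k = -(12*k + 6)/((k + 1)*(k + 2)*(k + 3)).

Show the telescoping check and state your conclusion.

Valid: the claim telescopes to t_k.

s_(k+1) = (1 - 4*(k + 1)**2)/(3*k + (k + 1)**2 + 5)
s_(k+1) − s_k = 6*(-2*k - 1)/(k**3 + 6*k**2 + 11*k + 6)
(s_(k+1) − s_k) − t_k = 0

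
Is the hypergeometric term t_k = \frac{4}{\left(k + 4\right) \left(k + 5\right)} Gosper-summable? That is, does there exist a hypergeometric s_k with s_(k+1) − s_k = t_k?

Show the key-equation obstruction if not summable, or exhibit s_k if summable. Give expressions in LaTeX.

Step 1: r(k) = (k + 4)/(k + 6).
So A=k + 4 and B=k + 6, with C=1.
Solve (k + 4)·f(k+1) − (k + 5)·f(k) = 1.
Degrees (1,1,0) ⇒ d ≤ 1.
Solve for f: f(k) = k/4 (degree 1 ≤ 1).
Then R = B(k−1)f/C = k*(k + 5)/4, so s_k = R(k)·t_k = k/(k + 4).
Check: Δs_k = 4/(k**2 + 9*k + 20). ✓

Yes. s_k = \frac{k}{k + 4}.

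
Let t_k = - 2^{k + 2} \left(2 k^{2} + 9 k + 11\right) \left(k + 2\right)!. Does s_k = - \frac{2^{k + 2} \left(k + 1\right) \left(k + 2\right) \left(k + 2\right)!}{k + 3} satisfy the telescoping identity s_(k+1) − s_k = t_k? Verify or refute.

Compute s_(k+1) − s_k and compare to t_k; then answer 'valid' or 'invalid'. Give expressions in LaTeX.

s_(k+1) = -2**(k + 3)*(k + 2)*(k + 3)*factorial(k + 3)/(k + 4)
s_(k+1) − s_k = -2**(k + 2)*(k + 2)*(2*k**3 + 17*k**2 + 49*k + 50)*factorial(k + 2)/((k + 3)*(k + 4))
(s_(k+1) − s_k) − t_k = 2**(k + 2)*(2*k**3 + 15*k**2 + 37*k + 32)*factorial(k + 2)/((k + 3)*(k + 4))

Invalid: residual \frac{2^{k + 2} \left(2 k^{3} + 15 k^{2} + 37 k + 32\right) \left(k + 2\right)!}{\left(k + 3\right) \left(k + 4\right)} ≠ 0.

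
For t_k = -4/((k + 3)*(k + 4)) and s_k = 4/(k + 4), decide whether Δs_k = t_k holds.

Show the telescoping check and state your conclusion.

Invalid: residual 8/(k**3 + 12*k**2 + 47*k + 60) ≠ 0.

s_(k+1) = 4/(k + 5)
s_(k+1) − s_k = -4/((k + 4)*(k + 5))
(s_(k+1) − s_k) − t_k = 8/(k**3 + 12*k**2 + 47*k + 60)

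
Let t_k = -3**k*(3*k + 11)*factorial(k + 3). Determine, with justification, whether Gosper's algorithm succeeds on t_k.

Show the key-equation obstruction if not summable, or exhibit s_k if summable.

r(k) = 3*(k + 4)*(3*k + 14)/(3*k + 11) after simplifying.
Normal form (A,B,C) = (3*k + 12, 1, k + 11/3).
Set up (3*k + 12)·f(k+1) − (1)·f(k) − (k + 11/3) = 0.
Bound: deg f ≤ 0.
Match coefficients ⇒ f(k) = 1/3.
R(k) = B(k−1)·f(k)/C(k) = 1/(3*k + 11); s_k = R·t_k = -3**k*factorial(k + 3).
Check: Δs_k = -3**k*(3*k + 11)*factorial(k + 3). ✓

Yes. s_k = -3**k*factorial(k + 3).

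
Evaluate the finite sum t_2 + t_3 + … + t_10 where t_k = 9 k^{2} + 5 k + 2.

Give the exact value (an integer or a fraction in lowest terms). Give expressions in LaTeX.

Ratio r(k) = (9*k**2 + 23*k + 16)/(9*k**2 + 5*k + 2).
Gosper form: A/B · C(k+1)/C(k) with A=1, B=1, C=k**2 + 5*k/9 + 2/9.
Need (1)·f(k+1) − (1)·f(k) = k**2 + 5*k/9 + 2/9.
deg f ≤ 3 (via 0,0,2).
Solving with deg f ≤ 3: f(k) = k*(3*k**2 - 2*k + 1)/9.
Certificate R = B(k−1)f/C = k*(3*k**2 - 2*k + 1)/(9*k**2 + 5*k + 2) gives s_k = k*(3*k**2 - 2*k + 1).
Verify: 9*k**2 + 5*k + 2 matches t_k.
Sum = s_(11) − s_(2); s_(11) = 3762, s_(2) = 18 ⇒ 3744.

Σ = 3744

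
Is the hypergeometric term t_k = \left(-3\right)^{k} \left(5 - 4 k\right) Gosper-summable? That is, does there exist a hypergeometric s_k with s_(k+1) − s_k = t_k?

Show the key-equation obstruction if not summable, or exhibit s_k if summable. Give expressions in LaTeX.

Yes. s_k = \left(-3\right)^{k} \left(k - 2\right).

The ratio is 3*(1 - 4*k)/(4*k - 5).
Factor: A=-3; B=1; C=k - 5/4.
Key eq: (-3)·f(k+1) = (1)·f(k) + (k - 5/4).
d = 1 from the (0,0,1) case.
Solving with deg f ≤ 1: f(k) = -(k - 2)/4.
R(k) = B(k−1)·f(k)/C(k) = -(k - 2)/(4*k - 5); s_k = R·t_k = (-3)**k*(k - 2).
Check: Δs_k = (-3)**k*(5 - 4*k). ✓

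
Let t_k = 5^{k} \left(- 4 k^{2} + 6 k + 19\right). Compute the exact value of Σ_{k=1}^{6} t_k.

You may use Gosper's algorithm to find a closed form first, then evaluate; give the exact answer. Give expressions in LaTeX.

r(k) = 5*(4*k**2 + 2*k - 21)/(4*k**2 - 6*k - 19) after simplifying.
So A=5 and B=1, with C=k**2 - 3*k/2 - 19/4.
Solve (5)·f(k+1) − (1)·f(k) = k**2 - 3*k/2 - 19/4.
Degrees (0,0,2) ⇒ d ≤ 2.
Match coefficients ⇒ f(k) = (k**2 - 4*k - 1)/4.
R(k) = B(k−1)·f(k)/C(k) = (k**2 - 4*k - 1)/(4*k**2 - 6*k - 19); s_k = R·t_k = 5**k*(-k**2 + 4*k + 1).
Verify: 5**k*(-4*k**2 + 6*k + 19) matches t_k.
Telescoping: Σ = s_(7) − s_(1) = -1562500 − (20) = -1562520.

Σ = -1562520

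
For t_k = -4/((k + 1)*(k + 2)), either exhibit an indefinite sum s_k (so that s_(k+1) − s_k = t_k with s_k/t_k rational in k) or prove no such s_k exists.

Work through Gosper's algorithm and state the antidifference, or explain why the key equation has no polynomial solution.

The ratio is (k + 1)/(k + 3).
So A=k + 1 and B=k + 3, with C=1.
Key eq: (k + 1)·f(k+1) = (k + 2)·f(k) + (1).
deg f ≤ 1 (via 1,1,0).
Match coefficients ⇒ f(k) = k.
Certificate R = B(k−1)f/C = k*(k + 2) gives s_k = -4*k/(k + 1).
Check: Δs_k = -4/(k**2 + 3*k + 2). ✓

s_k = -4*k/(k + 1)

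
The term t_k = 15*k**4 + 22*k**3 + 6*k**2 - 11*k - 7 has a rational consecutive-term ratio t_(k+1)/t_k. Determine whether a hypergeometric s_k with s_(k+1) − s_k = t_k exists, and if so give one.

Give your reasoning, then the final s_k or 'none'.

s_k = k*(3*k**4 - 2*k**3 - 4*k**2 - 3*k - 1)

Compute t_(k+1)/t_k: get (15*k**4 + 82*k**3 + 162*k**2 + 127*k + 25)/(15*k**4 + 22*k**3 + 6*k**2 - 11*k - 7).
Gosper form: A/B · C(k+1)/C(k) with A=1, B=1, C=k**4 + 22*k**3/15 + 2*k**2/5 - 11*k/15 - 7/15.
Key eq: (1)·f(k+1) = (1)·f(k) + (k**4 + 22*k**3/15 + 2*k**2/5 - 11*k/15 - 7/15).
Bound: deg f ≤ 5.
Match coefficients ⇒ f(k) = k*(3*k**4 - 2*k**3 - 4*k**2 - 3*k - 1)/15.
Get s_k = R·t_k = k*(3*k**4 - 2*k**3 - 4*k**2 - 3*k - 1) with R(k) = B(k−1)f(k)/C(k) = k*(3*k**4 - 2*k**3 - 4*k**2 - 3*k - 1)/(15*k**4 + 22*k**3 + 6*k**2 - 11*k - 7).
Δs = 15*k**4 + 22*k**3 + 6*k**2 - 11*k - 7, as required.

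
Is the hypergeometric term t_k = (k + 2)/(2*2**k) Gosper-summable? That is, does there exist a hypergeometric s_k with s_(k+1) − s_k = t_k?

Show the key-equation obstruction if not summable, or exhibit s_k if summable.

Yes. s_k = (-k - 3)/2**k.

t_(k+1)/t_k = (k + 3)/(2*(k + 2)).
So A=1/2 and B=1, with C=k + 2.
Need (1/2)·f(k+1) − (1)·f(k) = k + 2.
d = 1 from the (0,0,1) case.
Coefficient equations give f(k) = -2*(k + 3).
R(k) = B(k−1)·f(k)/C(k) = -2*(k + 3)/(k + 2); s_k = R·t_k = (-k - 3)/2**k.
s_(k+1) − s_k = (k + 2)/(2*2**k) = t_k.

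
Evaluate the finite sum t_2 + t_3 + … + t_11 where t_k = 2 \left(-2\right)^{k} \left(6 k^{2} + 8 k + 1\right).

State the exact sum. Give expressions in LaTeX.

Step 1: r(k) = 2*(-6*k**2 - 20*k - 15)/(6*k**2 + 8*k + 1).
Factor: A=-2; B=1; C=k**2 + 4*k/3 + 1/6.
Solve (-2)·f(k+1) − (1)·f(k) = k**2 + 4*k/3 + 1/6.
From deg A=0, deg B=0, deg C=2: d=2.
Solve for f: f(k) = -(2*k**2 - 1)/6 (degree 2 ≤ 2).
So s_k = (B(k−1)f/C)·t_k = (-(2*k**2 - 1)/(6*k**2 + 8*k + 1))·t_k = (-2)**(k + 1)*(2*k**2 - 1).
Δs = 2*(-2)**k*(6*k**2 + 8*k + 1), as required.
Evaluate s at k=12 and k=2: -2351104 and -56; difference -2351048.

Σ = -2351048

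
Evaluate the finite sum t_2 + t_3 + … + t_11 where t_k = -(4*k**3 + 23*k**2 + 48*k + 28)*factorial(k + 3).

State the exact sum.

Σ = -800296713213360

Compute t_(k+1)/t_k: get (4*k**4 + 51*k**3 + 246*k**2 + 527*k + 412)/(4*k**3 + 23*k**2 + 48*k + 28).
Factor: A=k + 4; B=1; C=k**3 + 23*k**2/4 + 12*k + 7.
Solve (k + 4)·f(k+1) − (1)·f(k) = k**3 + 23*k**2/4 + 12*k + 7.
Degrees (1,0,3) ⇒ d ≤ 2.
Match coefficients ⇒ f(k) = k*(4*k + 3)/4.
Certificate R = B(k−1)f/C = k*(4*k + 3)/(4*k**3 + 23*k**2 + 48*k + 28) gives s_k = -k*(4*k + 3)*factorial(k + 3).
Verify: -(4*k**3 + 23*k**2 + 48*k + 28)*factorial(k + 3) matches t_k.
Telescoping: Σ = s_(12) − s_(2) = -800296713216000 − (-2640) = -800296713213360.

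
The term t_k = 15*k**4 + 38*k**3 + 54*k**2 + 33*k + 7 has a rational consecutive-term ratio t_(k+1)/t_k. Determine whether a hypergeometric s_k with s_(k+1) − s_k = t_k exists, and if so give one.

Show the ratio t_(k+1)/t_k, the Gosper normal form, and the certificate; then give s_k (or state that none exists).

Ratio r(k) = (15*k**4 + 98*k**3 + 258*k**2 + 315*k + 147)/(15*k**4 + 38*k**3 + 54*k**2 + 33*k + 7).
A = 1, B = 1, C = k**4 + 38*k**3/15 + 18*k**2/5 + 11*k/5 + 7/15.
Solve (1)·f(k+1) − (1)·f(k) = k**4 + 38*k**3/15 + 18*k**2/5 + 11*k/5 + 7/15.
d = 5 from the (0,0,4) case.
Match coefficients ⇒ f(k) = k*(3*k**4 + 2*k**3 + 4*k**2 - k - 1)/15.
Then R = B(k−1)f/C = k*(3*k**4 + 2*k**3 + 4*k**2 - k - 1)/(15*k**4 + 38*k**3 + 54*k**2 + 33*k + 7), so s_k = R(k)·t_k = k*(3*k**4 + 2*k**3 + 4*k**2 - k - 1).
s_(k+1) − s_k = 15*k**4 + 38*k**3 + 54*k**2 + 33*k + 7 = t_k.

s_k = k*(3*k**4 + 2*k**3 + 4*k**2 - k - 1)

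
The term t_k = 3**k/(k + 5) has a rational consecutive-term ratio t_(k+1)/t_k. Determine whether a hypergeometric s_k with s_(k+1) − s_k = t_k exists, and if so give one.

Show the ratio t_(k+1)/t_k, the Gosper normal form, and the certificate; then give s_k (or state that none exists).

none (Gosper's algorithm certifies no s_k)

Step 1: r(k) = 3*(k + 5)/(k + 6).
So A=3*k + 15 and B=k + 6, with C=1.
Set up (3*k + 15)·f(k+1) − (k + 5)·f(k) − (1) = 0.
Degrees (1,1,0) ⇒ d ≤ -1.
Negative degree bound (-1): no f exists, t_k not Gosper-summable.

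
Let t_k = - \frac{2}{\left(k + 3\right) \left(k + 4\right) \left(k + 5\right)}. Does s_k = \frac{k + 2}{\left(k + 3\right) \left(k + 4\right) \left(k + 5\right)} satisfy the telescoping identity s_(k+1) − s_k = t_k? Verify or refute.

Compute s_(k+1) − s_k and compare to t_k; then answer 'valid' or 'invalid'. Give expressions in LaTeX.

Invalid: residual \frac{9}{k^{4} + 18 k^{3} + 119 k^{2} + 342 k + 360} ≠ 0.

s_(k+1) = (k + 3)/((k + 4)*(k + 5)*(k + 6))
s_(k+1) − s_k = (-2*k - 3)/(k**4 + 18*k**3 + 119*k**2 + 342*k + 360)
(s_(k+1) − s_k) − t_k = 9/(k**4 + 18*k**3 + 119*k**2 + 342*k + 360)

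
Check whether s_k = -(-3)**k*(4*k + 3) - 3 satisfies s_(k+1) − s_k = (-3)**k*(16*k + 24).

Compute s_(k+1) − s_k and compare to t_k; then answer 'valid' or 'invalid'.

valid (s_(k+1) − s_k reduces to t_k)

s_(k+1) = 3*(-3)**k*(4*k + 7) - 3
s_(k+1) − s_k = (-3)**k*(16*k + 24)
(s_(k+1) − s_k) − t_k = 0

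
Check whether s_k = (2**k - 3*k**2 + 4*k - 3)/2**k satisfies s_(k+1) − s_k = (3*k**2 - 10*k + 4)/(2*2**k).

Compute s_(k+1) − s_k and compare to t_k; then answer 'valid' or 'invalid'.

valid; difference matches t_k

s_(k+1) = (2*2**k - 3*k**2 - 2*k - 2)/(2*2**k)
s_(k+1) − s_k = (3*k**2 - 10*k + 4)/(2*2**k)
(s_(k+1) − s_k) − t_k = 0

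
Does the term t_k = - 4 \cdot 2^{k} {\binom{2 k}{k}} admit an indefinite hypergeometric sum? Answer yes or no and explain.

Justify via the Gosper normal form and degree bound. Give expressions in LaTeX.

Ratio r(k) = 4*(2*k + 1)/(k + 1).
Take A(k)=8*k + 4, B(k)=k + 1, C(k)=1.
Set up (8*k + 4)·f(k+1) − (k)·f(k) − (1) = 0.
d = -1 from the (1,1,0) case.
d = -1 < 0 ⇒ no nonzero polynomial f; not summable.

No — key equation has no polynomial f.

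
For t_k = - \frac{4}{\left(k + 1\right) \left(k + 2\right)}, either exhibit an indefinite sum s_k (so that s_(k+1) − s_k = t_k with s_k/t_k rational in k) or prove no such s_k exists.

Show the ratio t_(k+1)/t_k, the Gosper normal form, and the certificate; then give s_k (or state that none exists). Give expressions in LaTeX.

s_k = - \frac{4 k}{k + 1}

r(k) = (k + 1)/(k + 3) after simplifying.
So A=k + 1 and B=k + 3, with C=1.
Set up (k + 1)·f(k+1) − (k + 2)·f(k) − (1) = 0.
Degrees (1,1,0) ⇒ d ≤ 1.
Solve for f: f(k) = k (degree 1 ≤ 1).
R(k) = B(k−1)·f(k)/C(k) = k*(k + 2); s_k = R·t_k = -4*k/(k + 1).
Check: Δs_k = -4/(k**2 + 3*k + 2). ✓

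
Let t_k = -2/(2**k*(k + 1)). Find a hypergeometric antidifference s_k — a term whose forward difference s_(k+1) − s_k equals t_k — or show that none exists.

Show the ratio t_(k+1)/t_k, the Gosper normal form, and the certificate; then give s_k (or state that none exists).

Step 1: r(k) = (k + 1)/(2*(k + 2)).
Take A(k)=k/2 + 1/2, B(k)=k + 2, C(k)=1.
Key eq: (k/2 + 1/2)·f(k+1) = (k + 1)·f(k) + (1).
Bound: deg f ≤ -1.
Negative degree bound (-1): no f exists, t_k not Gosper-summable.

no hypergeometric antidifference exists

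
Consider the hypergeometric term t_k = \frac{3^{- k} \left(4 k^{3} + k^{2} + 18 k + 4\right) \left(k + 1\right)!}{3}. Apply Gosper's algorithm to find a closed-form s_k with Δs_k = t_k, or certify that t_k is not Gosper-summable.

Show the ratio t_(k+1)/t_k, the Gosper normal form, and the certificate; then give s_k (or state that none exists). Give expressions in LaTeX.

s_k = 3^{- k} \left(4 k^{2} - 3 k - 2\right) \left(k + 1\right)!

The ratio is (k + 2)*(18*k + 4*(k + 1)**3 + (k + 1)**2 + 22)/(3*(4*k**3 + k**2 + 18*k + 4)).
Take A(k)=k/3 + 2/3, B(k)=1, C(k)=k**3 + k**2/4 + 9*k/2 + 1.
Key eq: (k/3 + 2/3)·f(k+1) = (1)·f(k) + (k**3 + k**2/4 + 9*k/2 + 1).
deg f ≤ 2 (via 1,0,3).
Solve for f: f(k) = 3*(4*k**2 - 3*k - 2)/4 (degree 2 ≤ 2).
Certificate R = B(k−1)f/C = 3*(4*k**2 - 3*k - 2)/(4*k**3 + k**2 + 18*k + 4) gives s_k = (4*k**2 - 3*k - 2)*factorial(k + 1)/3**k.
s_(k+1) − s_k = (4*k**3 + k**2 + 18*k + 4)*factorial(k + 1)/(3*3**k) = t_k.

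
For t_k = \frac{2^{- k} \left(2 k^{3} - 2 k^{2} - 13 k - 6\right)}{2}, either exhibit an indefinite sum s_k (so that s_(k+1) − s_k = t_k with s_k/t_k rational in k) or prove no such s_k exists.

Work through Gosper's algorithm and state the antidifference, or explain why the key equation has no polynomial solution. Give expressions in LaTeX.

The ratio is (2*k**3 + 4*k**2 - 11*k - 19)/(2*(2*k**3 - 2*k**2 - 13*k - 6)).
A = 1/2, B = 1, C = k**3 - k**2 - 13*k/2 - 3.
Key eq: (1/2)·f(k+1) = (1)·f(k) + (k**3 - k**2 - 13*k/2 - 3).
From deg A=0, deg B=0, deg C=3: d=3.
Coefficient equations give f(k) = -2*k**3 - 4*k**2 - k - 1.
So s_k = (B(k−1)f/C)·t_k = (-2*(2*k**3 + 4*k**2 + k + 1)/(2*k**3 - 2*k**2 - 13*k - 6))·t_k = (-2*k**3 - 4*k**2 - k - 1)/2**k.
s_(k+1) − s_k = (2*k**3 - 2*k**2 - 13*k - 6)/(2*2**k) = t_k.

s_k = 2^{- k} \left(- 2 k^{3} - 4 k^{2} - k - 1\right)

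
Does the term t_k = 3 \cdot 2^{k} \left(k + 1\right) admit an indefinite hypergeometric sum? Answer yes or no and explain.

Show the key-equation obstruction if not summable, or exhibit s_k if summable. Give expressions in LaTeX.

Step 1: r(k) = 2*(k + 2)/(k + 1).
So A=2 and B=1, with C=k + 1.
Need (2)·f(k+1) − (1)·f(k) = k + 1.
Bound: deg f ≤ 1.
Match coefficients ⇒ f(k) = k - 1.
Then R = B(k−1)f/C = (k - 1)/(k + 1), so s_k = R(k)·t_k = 3*2**k*(k - 1).
Δs = 3*2**k*(k + 1), as required.

Yes. s_k = 3 \cdot 2^{k} \left(k - 1\right).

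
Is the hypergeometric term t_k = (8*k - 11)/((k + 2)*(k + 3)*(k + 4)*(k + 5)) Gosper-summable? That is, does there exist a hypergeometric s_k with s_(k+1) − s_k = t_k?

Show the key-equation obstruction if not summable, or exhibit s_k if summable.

The ratio is (k + 2)*(8*k - 3)/((k + 6)*(8*k - 11)).
Gosper form: A/B · C(k+1)/C(k) with A=k + 2, B=k + 6, C=k - 11/8.
f must satisfy (k + 2)·f(k+1) − (k + 5)·f(k) = k - 11/8.
d = 3 from the (1,1,1) case.
Coefficient equations give f(k) = -k*(k**2 + 9*k + 122)/192.
So s_k = (B(k−1)f/C)·t_k = (-k*(k + 5)*(k**2 + 9*k + 122)/(24*(8*k - 11)))·t_k = k*(-k**2 - 9*k - 122)/(24*(k + 2)*(k + 3)*(k + 4)).
Verify: (8*k - 11)/(k**4 + 14*k**3 + 71*k**2 + 154*k + 120) matches t_k.

Yes. s_k = k*(-k**2 - 9*k - 122)/(24*(k + 2)*(k + 3)*(k + 4)).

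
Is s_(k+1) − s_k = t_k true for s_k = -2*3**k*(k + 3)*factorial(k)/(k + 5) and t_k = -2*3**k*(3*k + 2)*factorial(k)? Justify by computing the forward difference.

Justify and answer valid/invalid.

Invalid: residual 4*3**k*(3*k**2 + 17*k + 9)*factorial(k)/((k + 5)*(k + 6)) ≠ 0.

s_(k+1) = -6*3**k*(k + 4)*factorial(k + 1)/(k + 6)
s_(k+1) − s_k = -2*3**k*(3*k**3 + 29*k**2 + 78*k + 42)*factorial(k)/((k + 5)*(k + 6))
(s_(k+1) − s_k) − t_k = 4*3**k*(3*k**2 + 17*k + 9)*factorial(k)/((k + 5)*(k + 6))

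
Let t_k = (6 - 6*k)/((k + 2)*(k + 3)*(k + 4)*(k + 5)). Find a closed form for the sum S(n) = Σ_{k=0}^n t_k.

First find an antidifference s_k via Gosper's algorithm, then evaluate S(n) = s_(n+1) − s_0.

Ratio r(k) = k*(k + 2)/((k - 1)*(k + 6)).
Normal form (A,B,C) = (k + 2, k + 6, k - 1).
Key eq: (k + 2)·f(k+1) = (k + 5)·f(k) + (k - 1).
d = 3 from the (1,1,1) case.
Solving with deg f ≤ 3: f(k) = -k/2.
R(k) = B(k−1)·f(k)/C(k) = -k*(k + 5)/(2*(k - 1)); s_k = R·t_k = 3*k/((k + 2)*(k + 3)*(k + 4)).
Check: Δs_k = 6*(1 - k)/(k**4 + 14*k**3 + 71*k**2 + 154*k + 120). ✓
Telescope: S(n) = s_(n+1) − s_(0) = 3*(n + 1)/(n**3 + 12*n**2 + 47*n + 60) − (0) = 3*(n + 1)/(n**3 + 12*n**2 + 47*n + 60).

S(n) = 3*(n + 1)/(n**3 + 12*n**2 + 47*n + 60)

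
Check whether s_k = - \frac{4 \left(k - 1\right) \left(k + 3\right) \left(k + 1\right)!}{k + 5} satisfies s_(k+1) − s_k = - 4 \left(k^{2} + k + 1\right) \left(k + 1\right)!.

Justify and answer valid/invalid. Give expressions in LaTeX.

s_(k+1) = -4*k*(k + 4)*factorial(k + 2)/(k + 6)
s_(k+1) − s_k = -4*(k**4 + 10*k**3 + 30*k**2 + 31*k + 18)*factorial(k + 1)/((k + 5)*(k + 6))
(s_(k+1) − s_k) − t_k = 8*(k**3 + 6*k**2 + 5*k + 6)*factorial(k + 1)/((k + 5)*(k + 6))

Invalid: residual \frac{8 \left(k^{3} + 6 k^{2} + 5 k + 6\right) \left(k + 1\right)!}{\left(k + 5\right) \left(k + 6\right)} ≠ 0.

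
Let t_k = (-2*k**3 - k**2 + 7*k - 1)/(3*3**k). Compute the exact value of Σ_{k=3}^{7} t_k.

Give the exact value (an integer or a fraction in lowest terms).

r(k) = (2*k**3 + 7*k**2 + k - 3)/(3*(2*k**3 + k**2 - 7*k + 1)) after simplifying.
Gosper form: A/B · C(k+1)/C(k) with A=1/3, B=1, C=k**3 + k**2/2 - 7*k/2 + 1/2.
Solve (1/3)·f(k+1) − (1)·f(k) = k**3 + k**2/2 - 7*k/2 + 1/2.
deg f ≤ 3 (via 0,0,3).
A polynomial solution: f(k) = -3*(k**3 + 2*k**2 + 2)/2.
So s_k = (B(k−1)f/C)·t_k = (-3*(k**3 + 2*k**2 + 2)/(2*k**3 + k**2 - 7*k + 1))·t_k = (k**3 + 2*k**2 + 2)/3**k.
Verify: (-2*k**3 - k**2 + 7*k - 1)/(3*3**k) matches t_k.
Σ_(k=3)^(7) t_k = s_(8) − s_(3) = 214/2187 − (47/27) = -3593/2187.

Σ = -3593/2187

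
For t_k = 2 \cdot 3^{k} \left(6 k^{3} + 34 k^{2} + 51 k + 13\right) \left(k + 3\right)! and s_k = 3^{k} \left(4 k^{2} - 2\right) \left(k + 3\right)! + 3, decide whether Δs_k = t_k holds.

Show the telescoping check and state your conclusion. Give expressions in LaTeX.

s_(k+1) = 3**(k + 1)*(4*(k + 1)**2 - 2)*factorial(k + 4) + 3
s_(k+1) − s_k = 2*3**k*(6*k**3 + 34*k**2 + 51*k + 13)*factorial(k + 3)
(s_(k+1) − s_k) − t_k = 0

valid (s_(k+1) − s_k reduces to t_k)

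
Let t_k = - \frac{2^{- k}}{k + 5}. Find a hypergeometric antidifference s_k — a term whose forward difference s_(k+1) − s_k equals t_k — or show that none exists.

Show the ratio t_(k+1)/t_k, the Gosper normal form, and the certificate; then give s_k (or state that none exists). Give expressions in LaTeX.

Ratio r(k) = (k + 5)/(2*(k + 6)).
Gosper form: A/B · C(k+1)/C(k) with A=k/2 + 5/2, B=k + 6, C=1.
Solve (k/2 + 5/2)·f(k+1) − (k + 5)·f(k) = 1.
d = -1 from the (1,1,0) case.
deg f ≤ -1 is impossible — no certificate.

none (Gosper's algorithm certifies no s_k)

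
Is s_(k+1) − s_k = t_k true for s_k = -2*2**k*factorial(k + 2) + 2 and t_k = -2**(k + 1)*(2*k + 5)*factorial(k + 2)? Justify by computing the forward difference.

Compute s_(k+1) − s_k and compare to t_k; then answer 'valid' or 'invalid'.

Valid — Δs_k = t_k.

s_(k+1) = -2*2**(k + 1)*factorial(k + 3) + 2
s_(k+1) − s_k = -2**(k + 1)*(2*k + 5)*factorial(k + 2)
(s_(k+1) − s_k) − t_k = 0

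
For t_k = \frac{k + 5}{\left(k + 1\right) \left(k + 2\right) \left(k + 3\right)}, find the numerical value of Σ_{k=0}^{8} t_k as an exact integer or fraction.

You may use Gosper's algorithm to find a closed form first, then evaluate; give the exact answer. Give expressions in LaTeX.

Compute t_(k+1)/t_k: get (k + 1)*(k + 6)/((k + 4)*(k + 5)).
Take A(k)=k + 1, B(k)=k + 4, C(k)=k + 5.
Solve (k + 1)·f(k+1) − (k + 3)·f(k) = k + 5.
d = 2 from the (1,1,1) case.
Match coefficients ⇒ f(k) = k*(3*k + 7)/2.
So s_k = (B(k−1)f/C)·t_k = (k*(k + 3)*(3*k + 7)/(2*(k + 5)))·t_k = k*(3*k + 7)/(2*(k + 1)*(k + 2)).
s_(k+1) − s_k = (k + 5)/(k**3 + 6*k**2 + 11*k + 6) = t_k.
Sum = s_(9) − s_(0); s_(9) = 153/110, s_(0) = 0 ⇒ 153/110.

Σ = 153/110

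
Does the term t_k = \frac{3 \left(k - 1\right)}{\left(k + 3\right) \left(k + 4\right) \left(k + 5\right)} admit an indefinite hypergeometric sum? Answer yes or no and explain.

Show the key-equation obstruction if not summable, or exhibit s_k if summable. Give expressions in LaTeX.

Yes. s_k = \frac{k \left(k - 5\right)}{4 \left(k + 3\right) \left(k + 4\right)}.

The ratio is k*(k + 3)/((k - 1)*(k + 6)).
Take A(k)=k + 3, B(k)=k + 6, C(k)=k - 1.
Solve (k + 3)·f(k+1) − (k + 5)·f(k) = k - 1.
deg f ≤ 2 (via 1,1,1).
Coefficient equations give f(k) = k*(k - 5)/12.
So s_k = (B(k−1)f/C)·t_k = (k*(k - 5)*(k + 5)/(12*(k - 1)))·t_k = k*(k - 5)/(4*(k + 3)*(k + 4)).
Δs = 3*(k - 1)/(k**3 + 12*k**2 + 47*k + 60), as required.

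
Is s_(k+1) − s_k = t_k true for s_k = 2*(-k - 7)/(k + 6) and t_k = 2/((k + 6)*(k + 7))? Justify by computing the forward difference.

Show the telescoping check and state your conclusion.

s_(k+1) = 2*(-k - 8)/(k + 7)
s_(k+1) − s_k = 2/(k**2 + 13*k + 42)
(s_(k+1) − s_k) − t_k = 0

Valid: the claim telescopes to t_k.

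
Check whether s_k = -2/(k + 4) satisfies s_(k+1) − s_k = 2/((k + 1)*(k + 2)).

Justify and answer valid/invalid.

Invalid: residual 12*(-k - 3)/(k**4 + 12*k**3 + 49*k**2 + 78*k + 40) ≠ 0.

s_(k+1) = -2/(k + 5)
s_(k+1) − s_k = 2/((k + 4)*(k + 5))
(s_(k+1) − s_k) − t_k = 12*(-k - 3)/(k**4 + 12*k**3 + 49*k**2 + 78*k + 40)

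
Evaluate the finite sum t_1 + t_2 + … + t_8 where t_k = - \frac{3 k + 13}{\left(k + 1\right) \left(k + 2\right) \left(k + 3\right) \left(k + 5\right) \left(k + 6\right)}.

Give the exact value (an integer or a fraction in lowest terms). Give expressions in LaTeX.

Ratio r(k) = (k + 1)*(k + 5)*(3*k + 16)/((k + 4)*(k + 7)*(3*k + 13)).
Normal form (A,B,C) = (k + 1, k + 7, k**2 + 25*k/3 + 52/3).
Key eq: (k + 1)·f(k+1) = (k + 6)·f(k) + (k**2 + 25*k/3 + 52/3).
deg f ≤ 5 (via 1,1,2).
Solve for f: f(k) = k*(k + 3)*(k + 4)*(k**2 + 8*k + 17)/30 (degree 5 ≤ 5).
Certificate R = B(k−1)f/C = k*(k + 3)*(k + 6)*(k**2 + 8*k + 17)/(10*(3*k + 13)) gives s_k = k*(-k**2 - 8*k - 17)/(10*(k**3 + 8*k**2 + 17*k + 10)).
Δs = (-3*k - 13)/(k**5 + 17*k**4 + 107*k**3 + 307*k**2 + 396*k + 180), as required.
Evaluate s at k=9 and k=1: -153/1540 and -13/180; difference -94/3465.

Σ = -94/3465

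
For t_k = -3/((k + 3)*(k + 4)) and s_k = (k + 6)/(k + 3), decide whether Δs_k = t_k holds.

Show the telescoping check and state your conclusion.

s_(k+1) = (k + 7)/(k + 4)
s_(k+1) − s_k = -3/(k**2 + 7*k + 12)
(s_(k+1) − s_k) − t_k = 0

Valid — Δs_k = t_k.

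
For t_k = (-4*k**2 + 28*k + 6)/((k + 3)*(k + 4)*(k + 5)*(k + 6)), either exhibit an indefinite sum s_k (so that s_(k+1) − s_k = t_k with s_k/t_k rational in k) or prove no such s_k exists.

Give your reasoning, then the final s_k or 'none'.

s_k = -k*(k**2 - 108*k + 47)/(30*(k + 3)*(k + 4)*(k + 5))

Ratio r(k) = (2*k**3 - 4*k**2 - 45*k - 45)/(2*k**3 - 101*k - 21).
Normal form (A,B,C) = (k + 3, k + 7, k**2 - 7*k - 3/2).
Need (k + 3)·f(k+1) − (k + 6)·f(k) = k**2 - 7*k - 3/2.
d = 3 from the (1,1,2) case.
Match coefficients ⇒ f(k) = k*(k**2 - 108*k + 47)/120.
Certificate R = B(k−1)f/C = k*(k + 6)*(k**2 - 108*k + 47)/(60*(2*k**2 - 14*k - 3)) gives s_k = -k*(k**2 - 108*k + 47)/(30*(k + 3)*(k + 4)*(k + 5)).
Verify: 2*(-2*k**2 + 14*k + 3)/(k**4 + 18*k**3 + 119*k**2 + 342*k + 360) matches t_k.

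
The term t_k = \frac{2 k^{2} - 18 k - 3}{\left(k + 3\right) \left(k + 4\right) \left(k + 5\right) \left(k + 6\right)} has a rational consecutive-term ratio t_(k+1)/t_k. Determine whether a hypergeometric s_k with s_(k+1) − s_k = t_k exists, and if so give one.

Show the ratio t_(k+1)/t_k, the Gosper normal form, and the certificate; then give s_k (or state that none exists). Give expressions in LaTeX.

Ratio r(k) = (k + 3)*(18*k - 2*(k + 1)**2 + 21)/((k + 7)*(-2*k**2 + 18*k + 3)).
Take A(k)=k + 3, B(k)=k + 7, C(k)=k**2 - 9*k - 3/2.
Solve (k + 3)·f(k+1) − (k + 6)·f(k) = k**2 - 9*k - 3/2.
Bound: deg f ≤ 3.
A polynomial solution: f(k) = -k*(k**2 + 132*k - 73)/120.
So s_k = (B(k−1)f/C)·t_k = (-k*(k + 6)*(k**2 + 132*k - 73)/(60*(2*k**2 - 18*k - 3)))·t_k = k*(-k**2 - 132*k + 73)/(60*(k + 3)*(k + 4)*(k + 5)).
Δs = (2*k**2 - 18*k - 3)/(k**4 + 18*k**3 + 119*k**2 + 342*k + 360), as required.

s_k = \frac{k \left(- k^{2} - 132 k + 73\right)}{60 \left(k + 3\right) \left(k + 4\right) \left(k + 5\right)}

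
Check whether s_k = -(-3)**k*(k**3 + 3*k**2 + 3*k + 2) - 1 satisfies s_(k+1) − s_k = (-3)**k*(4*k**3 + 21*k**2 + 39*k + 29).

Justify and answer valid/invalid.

Valid: the claim telescopes to t_k.

s_(k+1) = 3*(-3)**k*(3*k + (k + 1)**3 + 3*(k + 1)**2 + 5) - 1
s_(k+1) − s_k = (-3)**k*(4*k**3 + 21*k**2 + 39*k + 29)
(s_(k+1) − s_k) − t_k = 0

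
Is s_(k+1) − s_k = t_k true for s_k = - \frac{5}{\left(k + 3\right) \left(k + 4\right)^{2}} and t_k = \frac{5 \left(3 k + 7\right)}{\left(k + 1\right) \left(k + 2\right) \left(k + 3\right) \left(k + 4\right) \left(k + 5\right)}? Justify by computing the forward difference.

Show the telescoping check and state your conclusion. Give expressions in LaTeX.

Invalid: residual \frac{30 \left(- 2 k^{2} - 13 k - 19\right)}{k^{7} + 24 k^{6} + 240 k^{5} + 1290 k^{4} + 3999 k^{3} + 7086 k^{2} + 6560 k + 2400} ≠ 0.

s_(k+1) = -5/((k + 4)*(k + 5)**2)
s_(k+1) − s_k = 5*(3*k + 13)/(k**5 + 21*k**4 + 175*k**3 + 723*k**2 + 1480*k + 1200)
(s_(k+1) − s_k) − t_k = 30*(-2*k**2 - 13*k - 19)/(k**7 + 24*k**6 + 240*k**5 + 1290*k**4 + 3999*k**3 + 7086*k**2 + 6560*k + 2400)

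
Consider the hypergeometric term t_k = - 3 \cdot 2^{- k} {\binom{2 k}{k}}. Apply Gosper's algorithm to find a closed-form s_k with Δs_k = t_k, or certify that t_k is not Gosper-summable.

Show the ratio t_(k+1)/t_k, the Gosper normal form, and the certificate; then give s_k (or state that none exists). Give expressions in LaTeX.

none — t_k is not Gosper-summable

Step 1: r(k) = (2*k + 1)/(k + 1).
So A=2*k + 1 and B=k + 1, with C=1.
Need (2*k + 1)·f(k+1) − (k)·f(k) = 1.
From deg A=1, deg B=1, deg C=0: d=-1.
d = -1 < 0 ⇒ no nonzero polynomial f; not summable.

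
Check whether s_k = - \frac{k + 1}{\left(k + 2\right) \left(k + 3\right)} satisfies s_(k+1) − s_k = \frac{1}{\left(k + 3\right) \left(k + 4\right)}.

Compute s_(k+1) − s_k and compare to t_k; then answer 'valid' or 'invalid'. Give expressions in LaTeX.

Invalid: residual - \frac{2}{k^{3} + 9 k^{2} + 26 k + 24} ≠ 0.

s_(k+1) = (-k - 2)/((k + 3)*(k + 4))
s_(k+1) − s_k = k/(k**3 + 9*k**2 + 26*k + 24)
(s_(k+1) − s_k) − t_k = -2/(k**3 + 9*k**2 + 26*k + 24)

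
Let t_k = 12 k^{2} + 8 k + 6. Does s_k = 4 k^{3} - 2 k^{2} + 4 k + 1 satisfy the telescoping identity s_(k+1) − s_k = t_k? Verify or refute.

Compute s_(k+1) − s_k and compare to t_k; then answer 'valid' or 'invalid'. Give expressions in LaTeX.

s_(k+1) = 4*k**3 + 10*k**2 + 12*k + 7
s_(k+1) − s_k = 12*k**2 + 8*k + 6
(s_(k+1) − s_k) − t_k = 0

Valid — Δs_k = t_k.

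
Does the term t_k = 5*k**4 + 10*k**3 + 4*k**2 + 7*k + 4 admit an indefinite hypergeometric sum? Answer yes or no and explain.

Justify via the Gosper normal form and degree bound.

Yes. s_k = k*(k**4 - 2*k**2 + 4*k + 1).

The ratio is (5*k**4 + 30*k**3 + 64*k**2 + 65*k + 30)/(5*k**4 + 10*k**3 + 4*k**2 + 7*k + 4).
So A=1 and B=1, with C=k**4 + 2*k**3 + 4*k**2/5 + 7*k/5 + 4/5.
f must satisfy (1)·f(k+1) − (1)·f(k) = k**4 + 2*k**3 + 4*k**2/5 + 7*k/5 + 4/5.
deg f ≤ 5 (via 0,0,4).
Solve for f: f(k) = k*(k**4 - 2*k**2 + 4*k + 1)/5 (degree 5 ≤ 5).
R(k) = B(k−1)·f(k)/C(k) = k*(k**4 - 2*k**2 + 4*k + 1)/(5*k**4 + 10*k**3 + 4*k**2 + 7*k + 4); s_k = R·t_k = k*(k**4 - 2*k**2 + 4*k + 1).
Δs = 5*k**4 + 10*k**3 + 4*k**2 + 7*k + 4, as required.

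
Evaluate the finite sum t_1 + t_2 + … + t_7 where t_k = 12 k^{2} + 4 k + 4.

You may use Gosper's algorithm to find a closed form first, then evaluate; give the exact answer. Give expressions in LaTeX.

Σ = 1820

Compute t_(k+1)/t_k: get (k + 3*(k + 1)**2 + 2)/(3*k**2 + k + 1).
So A=1 and B=1, with C=k**2 + k/3 + 1/3.
Key eq: (1)·f(k+1) = (1)·f(k) + (k**2 + k/3 + 1/3).
Degrees (0,0,2) ⇒ d ≤ 3.
Match coefficients ⇒ f(k) = k*(k**2 - k + 1)/3.
R(k) = B(k−1)·f(k)/C(k) = k*(k**2 - k + 1)/(3*k**2 + k + 1); s_k = R·t_k = 4*k*(k**2 - k + 1).
Δs = 12*k**2 + 4*k + 4, as required.
Evaluate s at k=8 and k=1: 1824 and 4; difference 1820.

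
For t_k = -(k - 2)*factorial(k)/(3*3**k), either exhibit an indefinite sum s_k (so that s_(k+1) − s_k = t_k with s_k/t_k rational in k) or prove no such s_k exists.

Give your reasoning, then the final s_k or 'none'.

s_k = -factorial(k)/3**k

The ratio is (k**2 - 1)/(3*(k - 2)).
Normal form (A,B,C) = (k/3 + 1/3, 1, k - 2).
Need (k/3 + 1/3)·f(k+1) − (1)·f(k) = k - 2.
d = 0 from the (1,0,1) case.
A polynomial solution: f(k) = 3.
Certificate R = B(k−1)f/C = 3/(k - 2) gives s_k = -factorial(k)/3**k.
Verify: -(k - 2)*factorial(k)/(3*3**k) matches t_k.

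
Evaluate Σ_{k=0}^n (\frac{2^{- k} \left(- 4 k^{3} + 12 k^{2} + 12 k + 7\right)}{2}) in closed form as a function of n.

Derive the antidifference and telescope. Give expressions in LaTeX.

S(n) = \frac{2^{- n} \left(6 \cdot 2^{n} + 4 n^{3} + 12 n^{2} + 12 n + 1\right)}{2}

Ratio r(k) = (4*k**3 - 24*k - 27)/(2*(4*k**3 - 12*k**2 - 12*k - 7)).
So A=1/2 and B=1, with C=k**3 - 3*k**2 - 3*k - 7/4.
Need (1/2)·f(k+1) − (1)·f(k) = k**3 - 3*k**2 - 3*k - 7/4.
d = 3 from the (0,0,3) case.
Solving with deg f ≤ 3: f(k) = -(4*k**3 - 3)/2.
Then R = B(k−1)f/C = -2*(4*k**3 - 3)/(4*k**3 - 12*k**2 - 12*k - 7), so s_k = R(k)·t_k = (4*k**3 - 3)/2**k.
Check: Δs_k = (-8*k**3 + 4*(k + 1)**3 + 3)/(2*2**k). ✓
s_(n+1) = 2**(-n - 1)*(4*n**3 + 12*n**2 + 12*n + 1) and s_(0) = -3, so S(n) = (6*2**n + 4*n**3 + 12*n**2 + 12*n + 1)/(2*2**n).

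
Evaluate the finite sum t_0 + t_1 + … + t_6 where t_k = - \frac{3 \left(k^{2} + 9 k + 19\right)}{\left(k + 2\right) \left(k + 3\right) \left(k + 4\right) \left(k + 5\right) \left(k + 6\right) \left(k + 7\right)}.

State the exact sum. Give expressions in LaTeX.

Σ = -413/20592

t_(k+1)/t_k = (k + 2)*(9*k + (k + 1)**2 + 28)/((k + 8)*(k**2 + 9*k + 19)).
Gosper form: A/B · C(k+1)/C(k) with A=k + 2, B=k + 8, C=k**2 + 9*k + 19.
Solve (k + 2)·f(k+1) − (k + 7)·f(k) = k**2 + 9*k + 19.
From deg A=1, deg B=1, deg C=2: d=5.
Coefficient equations give f(k) = k*(k + 3)*(k + 5)*(k**2 + 12*k + 44)/144.
Then R = B(k−1)f/C = k*(k + 3)*(k + 5)*(k + 7)*(k**2 + 12*k + 44)/(144*(k**2 + 9*k + 19)), so s_k = R(k)·t_k = k*(-k**2 - 12*k - 44)/(48*(k**3 + 12*k**2 + 44*k + 48)).
Verify: 3*(-k**2 - 9*k - 19)/(k**6 + 27*k**5 + 295*k**4 + 1665*k**3 + 5104*k**2 + 8028*k + 5040) matches t_k.
Telescoping: Σ = s_(7) − s_(0) = -413/20592 − (0) = -413/20592.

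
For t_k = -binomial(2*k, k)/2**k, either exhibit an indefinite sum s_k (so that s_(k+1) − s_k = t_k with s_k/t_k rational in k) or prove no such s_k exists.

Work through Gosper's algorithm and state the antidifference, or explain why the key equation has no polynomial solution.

Step 1: r(k) = (2*k + 1)/(k + 1).
A = 2*k + 1, B = k + 1, C = 1.
Solve (2*k + 1)·f(k+1) − (k)·f(k) = 1.
Degrees (1,1,0) ⇒ d ≤ -1.
d = -1 < 0 ⇒ no nonzero polynomial f; not summable.

none (Gosper's algorithm certifies no s_k)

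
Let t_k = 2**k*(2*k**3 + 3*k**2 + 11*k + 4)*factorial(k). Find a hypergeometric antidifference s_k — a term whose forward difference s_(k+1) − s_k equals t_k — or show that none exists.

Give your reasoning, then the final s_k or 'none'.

s_k = 2**k*(k**2 - k + 4)*factorial(k)

Ratio r(k) = 2*(2*k**4 + 11*k**3 + 32*k**2 + 43*k + 20)/(2*k**3 + 3*k**2 + 11*k + 4).
Factor: A=2*k + 2; B=1; C=k**3 + 3*k**2/2 + 11*k/2 + 2.
Set up (2*k + 2)·f(k+1) − (1)·f(k) − (k**3 + 3*k**2/2 + 11*k/2 + 2) = 0.
d = 2 from the (1,0,3) case.
Match coefficients ⇒ f(k) = (k**2 - k + 4)/2.
Then R = B(k−1)f/C = (k**2 - k + 4)/(2*k**3 + 3*k**2 + 11*k + 4), so s_k = R(k)·t_k = 2**k*(k**2 - k + 4)*factorial(k).
Check: Δs_k = 2**k*(2*k**3 + 3*k**2 + 11*k + 4)*factorial(k). ✓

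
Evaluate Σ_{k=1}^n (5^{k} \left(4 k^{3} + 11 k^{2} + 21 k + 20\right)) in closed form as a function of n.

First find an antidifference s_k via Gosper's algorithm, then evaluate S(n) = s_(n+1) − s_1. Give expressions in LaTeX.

S(n) = 5 \cdot 5^{n} n^{3} + 10 \cdot 5^{n} n^{2} + 25 \cdot 5^{n} n + 20 \cdot 5^{n} - 20

Ratio r(k) = 5*(4*k**3 + 23*k**2 + 55*k + 56)/(4*k**3 + 11*k**2 + 21*k + 20).
A = 5, B = 1, C = k**3 + 11*k**2/4 + 21*k/4 + 5.
Need (5)·f(k+1) − (1)·f(k) = k**3 + 11*k**2/4 + 21*k/4 + 5.
From deg A=0, deg B=0, deg C=3: d=3.
Solving with deg f ≤ 3: f(k) = k*(k**2 - k + 4)/4.
Certificate R = B(k−1)f/C = k*(k**2 - k + 4)/(4*k**3 + 11*k**2 + 21*k + 20) gives s_k = 5**k*k*(k**2 - k + 4).
Check: Δs_k = 5**k*(4*k**3 + 11*k**2 + 21*k + 20). ✓
Σ_(k=1)^n t_k = s_(n+1) − s_(1) = (5**(n + 1)*(n**3 + 2*n**2 + 5*n + 4)) − (20), i.e. 5*5**n*n**3 + 10*5**n*n**2 + 25*5**n*n + 20*5**n - 20.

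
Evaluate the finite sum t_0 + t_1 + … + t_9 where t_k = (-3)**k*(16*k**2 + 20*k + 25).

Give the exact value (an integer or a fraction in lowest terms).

Step 1: r(k) = 3*(-16*k**2 - 52*k - 61)/(16*k**2 + 20*k + 25).
Gosper form: A/B · C(k+1)/C(k) with A=-3, B=1, C=k**2 + 5*k/4 + 25/16.
Need (-3)·f(k+1) − (1)·f(k) = k**2 + 5*k/4 + 25/16.
Degrees (0,0,2) ⇒ d ≤ 2.
A polynomial solution: f(k) = -(4*k**2 - k + 4)/16.
Then R = B(k−1)f/C = -(4*k**2 - k + 4)/(16*k**2 + 20*k + 25), so s_k = R(k)·t_k = (-3)**k*(-4*k**2 + k - 4).
s_(k+1) − s_k = (-3)**k*(16*k**2 + 20*k + 25) = t_k.
Σ_(k=0)^(9) t_k = s_(10) − s_(0) = -23265306 − (-4) = -23265302.

Σ = -23265302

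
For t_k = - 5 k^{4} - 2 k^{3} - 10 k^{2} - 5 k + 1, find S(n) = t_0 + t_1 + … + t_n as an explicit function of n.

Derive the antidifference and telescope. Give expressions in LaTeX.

t_(k+1)/t_k = (5*k**4 + 22*k**3 + 46*k**2 + 51*k + 21)/(5*k**4 + 2*k**3 + 10*k**2 + 5*k - 1).
Gosper form: A/B · C(k+1)/C(k) with A=1, B=1, C=k**4 + 2*k**3/5 + 2*k**2 + k - 1/5.
Need (1)·f(k+1) − (1)·f(k) = k**4 + 2*k**3/5 + 2*k**2 + k - 1/5.
Bound: deg f ≤ 5.
Solve for f: f(k) = k*(k**4 - 2*k**3 + 4*k**2 - 2*k - 2)/5 (degree 5 ≤ 5).
Then R = B(k−1)f/C = k*(k**4 - 2*k**3 + 4*k**2 - 2*k - 2)/(5*k**4 + 2*k**3 + 10*k**2 + 5*k - 1), so s_k = R(k)·t_k = k*(-k**4 + 2*k**3 - 4*k**2 + 2*k + 2).
s_(k+1) − s_k = -5*k**4 - 2*k**3 - 10*k**2 - 5*k + 1 = t_k.
Evaluate: s_(n+1) = -n**5 - 3*n**4 - 6*n**3 - 8*n**2 - 3*n + 1; subtract s_(0) = 0 ⇒ S(n) = -n**5 - 3*n**4 - 6*n**3 - 8*n**2 - 3*n + 1.

S(n) = - n^{5} - 3 n^{4} - 6 n^{3} - 8 n^{2} - 3 n + 1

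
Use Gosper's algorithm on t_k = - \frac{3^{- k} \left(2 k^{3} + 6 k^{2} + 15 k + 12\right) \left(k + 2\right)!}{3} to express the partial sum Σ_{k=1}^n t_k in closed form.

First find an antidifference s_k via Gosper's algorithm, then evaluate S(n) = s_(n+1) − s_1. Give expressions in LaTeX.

r(k) = (2*k**4 + 18*k**3 + 69*k**2 + 134*k + 105)/(3*(2*k**3 + 6*k**2 + 15*k + 12)) after simplifying.
Normal form (A,B,C) = (k/3 + 1, 1, k**3 + 3*k**2 + 15*k/2 + 6).
Solve (k/3 + 1)·f(k+1) − (1)·f(k) = k**3 + 3*k**2 + 15*k/2 + 6.
From deg A=1, deg B=0, deg C=3: d=2.
Solving with deg f ≤ 2: f(k) = 3*(2*k**2 + 2*k - 1)/2.
Then R = B(k−1)f/C = 3*(2*k**2 + 2*k - 1)/(2*k**3 + 6*k**2 + 15*k + 12), so s_k = R(k)·t_k = -(2*k**2 + 2*k - 1)*factorial(k + 2)/3**k.
Δs = -(2*k**3 + 6*k**2 + 15*k + 12)*factorial(k + 2)/(3*3**k), as required.
Evaluate: s_(n+1) = -3**(-n - 1)*(2*n**2 + 6*n + 3)*factorial(n + 3); subtract s_(1) = -6 ⇒ S(n) = (18*3**n - 2*n**5*factorial(n) - 18*n**4*factorial(n) - 61*n**3*factorial(n) - 96*n**2*factorial(n) - 69*n*factorial(n) - 18*factorial(n))/(3*3**n).

S(n) = \frac{3^{- n} \left(18 \cdot 3^{n} - 2 n^{5} n! - 18 n^{4} n! - 61 n^{3} n! - 96 n^{2} n! - 69 n n! - 18 n!\right)}{3}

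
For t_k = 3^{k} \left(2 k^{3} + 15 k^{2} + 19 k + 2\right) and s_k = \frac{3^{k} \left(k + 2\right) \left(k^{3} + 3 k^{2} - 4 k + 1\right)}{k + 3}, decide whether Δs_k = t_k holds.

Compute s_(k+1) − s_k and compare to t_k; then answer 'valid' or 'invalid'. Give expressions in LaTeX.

Invalid: residual \frac{3^{k} \left(- 2 k^{4} - 20 k^{3} - 61 k^{2} - 63 k - 5\right)}{k^{2} + 7 k + 12} ≠ 0.

s_(k+1) = 3**(k + 1)*(k**4 + 9*k**3 + 23*k**2 + 16*k + 3)/(k + 4)
s_(k+1) − s_k = 3**k*(2*k**5 + 27*k**4 + 128*k**3 + 254*k**2 + 179*k + 19)/(k**2 + 7*k + 12)
(s_(k+1) − s_k) − t_k = 3**k*(-2*k**4 - 20*k**3 - 61*k**2 - 63*k - 5)/(k**2 + 7*k + 12)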